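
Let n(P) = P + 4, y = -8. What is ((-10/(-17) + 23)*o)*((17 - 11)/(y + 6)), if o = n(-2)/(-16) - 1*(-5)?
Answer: -46917/136 ≈ -344.98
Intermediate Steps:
n(P) = 4 + P
o = 39/8 (o = (4 - 2)/(-16) - 1*(-5) = 2*(-1/16) + 5 = -⅛ + 5 = 39/8 ≈ 4.8750)
((-10/(-17) + 23)*o)*((17 - 11)/(y + 6)) = ((-10/(-17) + 23)*(39/8))*((17 - 11)/(-8 + 6)) = ((-10*(-1/17) + 23)*(39/8))*(6/(-2)) = ((10/17 + 23)*(39/8))*(6*(-½)) = ((401/17)*(39/8))*(-3) = (15639/136)*(-3) = -46917/136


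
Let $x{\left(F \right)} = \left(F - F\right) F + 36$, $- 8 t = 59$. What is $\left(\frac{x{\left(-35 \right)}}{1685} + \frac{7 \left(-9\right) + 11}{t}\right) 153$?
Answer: $\frac{107571852}{99415} \approx 1082.0$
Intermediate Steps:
$t = - \frac{59}{8}$ ($t = \left(- \frac{1}{8}\right) 59 = - \frac{59}{8} \approx -7.375$)
$x{\left(F \right)} = 36$ ($x{\left(F \right)} = 0 F + 36 = 0 + 36 = 36$)
$\left(\frac{x{\left(-35 \right)}}{1685} + \frac{7 \left(-9\right) + 11}{t}\right) 153 = \left(\frac{36}{1685} + \frac{7 \left(-9\right) + 11}{- \frac{59}{8}}\right) 153 = \left(36 \cdot \frac{1}{1685} + \left(-63 + 11\right) \left(- \frac{8}{59}\right)\right) 153 = \left(\frac{36}{1685} - - \frac{416}{59}\right) 153 = \left(\frac{36}{1685} + \frac{416}{59}\right) 153 = \frac{703084}{99415} \cdot 153 = \frac{107571852}{99415}$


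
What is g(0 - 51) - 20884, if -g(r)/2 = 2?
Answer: -20888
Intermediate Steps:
g(r) = -4 (g(r) = -2*2 = -4)
g(0 - 51) - 20884 = -4 - 20884 = -20888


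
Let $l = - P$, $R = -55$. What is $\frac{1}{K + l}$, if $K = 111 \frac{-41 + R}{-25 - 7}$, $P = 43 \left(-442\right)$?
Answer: $\frac{1}{19339} \approx 5.1709 \cdot 10^{-5}$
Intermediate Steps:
$P = -19006$
$l = 19006$ ($l = \left(-1\right) \left(-19006\right) = 19006$)
$K = 333$ ($K = 111 \frac{-41 - 55}{-25 - 7} = 111 \left(- \frac{96}{-32}\right) = 111 \left(\left(-96\right) \left(- \frac{1}{32}\right)\right) = 111 \cdot 3 = 333$)
$\frac{1}{K + l} = \frac{1}{333 + 19006} = \frac{1}{19339}$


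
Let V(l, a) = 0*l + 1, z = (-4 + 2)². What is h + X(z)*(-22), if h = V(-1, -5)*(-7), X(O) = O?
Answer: -95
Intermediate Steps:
z = 4 (z = (-2)² = 4)
V(l, a) = 1 (V(l, a) = 0 + 1 = 1)
h = -7 (h = 1*(-7) = -7)
h + X(z)*(-22) = -7 + 4*(-22) = -7 - 88 = -95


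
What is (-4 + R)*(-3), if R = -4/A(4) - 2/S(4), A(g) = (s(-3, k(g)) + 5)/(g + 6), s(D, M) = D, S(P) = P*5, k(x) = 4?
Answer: 723/10 ≈ 72.300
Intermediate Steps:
S(P) = 5*P
A(g) = 2/(6 + g) (A(g) = (-3 + 5)/(g + 6) = 2/(6 + g))
R = -201/10 (R = -4/(2/(6 + 4)) - 2/(5*4) = -4/(2/10) - 2/20 = -4/(2*(⅒)) - 2*1/20 = -4/⅕ - ⅒ = -4*5 - ⅒ = -20 - ⅒ = -201/10 ≈ -20.100)
(-4 + R)*(-3) = (-4 - 201/10)*(-3) = -241/10*(-3) = 723/10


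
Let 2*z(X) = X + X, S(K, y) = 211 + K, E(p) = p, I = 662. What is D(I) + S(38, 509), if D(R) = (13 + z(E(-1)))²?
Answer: 393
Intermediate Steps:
z(X) = X (z(X) = (X + X)/2 = (2*X)/2 = X)
D(R) = 144 (D(R) = (13 - 1)² = 12² = 144)
D(I) + S(38, 509) = 144 + (211 + 38) = 144 + 249 = 393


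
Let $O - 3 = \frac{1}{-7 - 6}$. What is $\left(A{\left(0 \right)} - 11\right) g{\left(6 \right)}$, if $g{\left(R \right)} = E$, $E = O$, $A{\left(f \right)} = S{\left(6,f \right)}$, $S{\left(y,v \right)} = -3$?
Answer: $- \frac{532}{13} \approx -40.923$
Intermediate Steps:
$O = \frac{38}{13}$ ($O = 3 + \frac{1}{-7 - 6} = 3 + \frac{1}{-13} = 3 - \frac{1}{13} = \frac{38}{13} \approx 2.9231$)
$A{\left(f \right)} = -3$
$E = \frac{38}{13} \approx 2.9231$
$g{\left(R \right)} = \frac{38}{13}$
$\left(A{\left(0 \right)} - 11\right) g{\left(6 \right)} = \left(-3 - 11\right) \frac{38}{13} = \left(-14\right) \frac{38}{13} = - \frac{532}{13}$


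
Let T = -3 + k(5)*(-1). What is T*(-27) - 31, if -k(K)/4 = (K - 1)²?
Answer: -1678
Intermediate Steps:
k(K) = -4*(-1 + K)² (k(K) = -4*(K - 1)² = -4*(-1 + K)²)
T = 61 (T = -3 - 4*(-1 + 5)²*(-1) = -3 - 4*4²*(-1) = -3 - 4*16*(-1) = -3 - 64*(-1) = -3 + 64 = 61)
T*(-27) - 31 = 61*(-27) - 31 = -1647 - 31 = -1678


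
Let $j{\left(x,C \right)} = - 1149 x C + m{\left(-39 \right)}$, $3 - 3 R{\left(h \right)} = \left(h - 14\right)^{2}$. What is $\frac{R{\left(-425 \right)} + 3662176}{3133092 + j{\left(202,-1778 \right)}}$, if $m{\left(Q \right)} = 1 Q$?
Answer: $\frac{10793810}{1247409891} \approx 0.008653$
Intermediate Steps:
$m{\left(Q \right)} = Q$
$R{\left(h \right)} = 1 - \frac{\left(-14 + h\right)^{2}}{3}$ ($R{\left(h \right)} = 1 - \frac{\left(h - 14\right)^{2}}{3} = 1 - \frac{\left(-14 + h\right)^{2}}{3}$)
$j{\left(x,C \right)} = -39 - 1149 C x$ ($j{\left(x,C \right)} = - 1149 x C - 39 = - 1149 C x - 39 = -39 - 1149 C x$)
$\frac{R{\left(-425 \right)} + 3662176}{3133092 + j{\left(202,-1778 \right)}} = \frac{\left(1 - \frac{\left(-14 - 425\right)^{2}}{3}\right) + 3662176}{3133092 - \left(39 - 412670244\right)} = \frac{\left(1 - \frac{\left(-439\right)^{2}}{3}\right) + 3662176}{3133092 + \left(-39 + 412670244\right)} = \frac{\left(1 - \frac{192721}{3}\right) + 3662176}{3133092 + 412670205} = \frac{\left(1 - \frac{192721}{3}\right) + 3662176}{415803297} = \left(- \frac{192718}{3} + 3662176\right) \frac{1}{415803297} = \frac{10793810}{3} \cdot \frac{1}{415803297} = \frac{10793810}{1247409891}$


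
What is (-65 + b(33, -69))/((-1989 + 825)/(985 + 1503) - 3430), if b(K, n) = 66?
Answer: -622/2133751 ≈ -0.00029151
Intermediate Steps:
(-65 + b(33, -69))/((-1989 + 825)/(985 + 1503) - 3430) = (-65 + 66)/((-1989 + 825)/(985 + 1503) - 3430) = 1/(-1164/2488 - 3430) = 1/(-1164*1/2488 - 3430) = 1/(-291/622 - 3430) = 1/(-2133751/622) = 1*(-622/2133751) = -622/2133751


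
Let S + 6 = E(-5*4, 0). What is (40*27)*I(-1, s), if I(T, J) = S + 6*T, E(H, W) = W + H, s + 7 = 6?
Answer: -34560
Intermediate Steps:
s = -1 (s = -7 + 6 = -1)
E(H, W) = H + W
S = -26 (S = -6 + (-5*4 + 0) = -6 + (-20 + 0) = -6 - 20 = -26)
I(T, J) = -26 + 6*T
(40*27)*I(-1, s) = (40*27)*(-26 + 6*(-1)) = 1080*(-26 - 6) = 1080*(-32) = -34560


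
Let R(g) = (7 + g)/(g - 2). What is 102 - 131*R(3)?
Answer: -1208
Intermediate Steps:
R(g) = (7 + g)/(-2 + g)
102 - 131*R(3) = 102 - 131*(7 + 3)/(-2 + 3) = 102 - 131*10/1 = 102 - 131*10 = 102 - 1310 = -1208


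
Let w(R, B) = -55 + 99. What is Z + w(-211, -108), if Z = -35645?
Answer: -35601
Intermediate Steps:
w(R, B) = 44
Z + w(-211, -108) = -35645 + 44 = -35601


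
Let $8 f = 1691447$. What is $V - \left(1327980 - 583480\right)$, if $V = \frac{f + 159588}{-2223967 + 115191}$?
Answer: $- \frac{12559872824151}{16870208} \approx -7.445 \cdot 10^{5}$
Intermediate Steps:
$f = \frac{1691447}{8}$ ($f = \frac{1}{8} \cdot 1691447 = \frac{1691447}{8} \approx 2.1143 \cdot 10^{5}$)
$V = - \frac{2968151}{16870208}$ ($V = \frac{\frac{1691447}{8} + 159588}{-2223967 + 115191} = \frac{2968151}{8 \left(-2108776\right)} = \frac{2968151}{8} \left(- \frac{1}{2108776}\right) = - \frac{2968151}{16870208} \approx -0.17594$)
$V - \left(1327980 - 583480\right) = - \frac{2968151}{16870208} - \left(1327980 - 583480\right) = - \frac{2968151}{16870208} - 744500 = - \frac{12559872824151}{16870208}$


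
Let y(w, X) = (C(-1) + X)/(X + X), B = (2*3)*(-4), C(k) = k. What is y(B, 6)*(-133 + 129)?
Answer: -5/3 ≈ -1.6667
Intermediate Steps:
B = -24 (B = 6*(-4) = -24)
y(w, X) = (-1 + X)/(2*X) (y(w, X) = (-1 + X)/(X + X) = (-1 + X)/((2*X)) = (-1 + X)*(1/(2*X)) = (-1 + X)/(2*X))
y(B, 6)*(-133 + 129) = ((½)*(-1 + 6)/6)*(-133 + 129) = ((½)*(⅙)*5)*(-4) = (5/12)*(-4) = -5/3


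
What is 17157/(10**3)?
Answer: 17157/1000 ≈ 17.157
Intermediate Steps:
17157/(10**3) = 17157/1000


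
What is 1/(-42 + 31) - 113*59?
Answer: -73338/11 ≈ -6667.1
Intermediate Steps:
1/(-42 + 31) - 113*59 = 1/(-11) - 6667 = -1/11 - 6667 = -73338/11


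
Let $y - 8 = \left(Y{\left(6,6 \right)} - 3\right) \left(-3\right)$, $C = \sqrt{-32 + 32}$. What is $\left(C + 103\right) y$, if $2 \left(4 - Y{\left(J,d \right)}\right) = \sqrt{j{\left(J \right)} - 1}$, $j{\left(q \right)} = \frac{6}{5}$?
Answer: $515 + \frac{309 \sqrt{5}}{10} \approx 584.09$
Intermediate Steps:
$j{\left(q \right)} = \frac{6}{5}$ ($j{\left(q \right)} = 6 \cdot \frac{1}{5} = \frac{6}{5}$)
$Y{\left(J,d \right)} = 4 - \frac{\sqrt{5}}{10}$ ($Y{\left(J,d \right)} = 4 - \frac{\sqrt{\frac{6}{5} - 1}}{2} = 4 - \frac{1}{2 \sqrt{5}} = 4 - \frac{\frac{1}{5} \sqrt{5}}{2} = 4 - \frac{\sqrt{5}}{10}$)
$C = 0$ ($C = \sqrt{0} = 0$)
$y = 5 + \frac{3 \sqrt{5}}{10}$ ($y = 8 + \left(\left(4 - \frac{\sqrt{5}}{10}\right) - 3\right) \left(-3\right) = 8 + \left(1 - \frac{\sqrt{5}}{10}\right) \left(-3\right) = 8 - \left(3 - \frac{3 \sqrt{5}}{10}\right) = 5 + \frac{3 \sqrt{5}}{10} \approx 5.6708$)
$\left(C + 103\right) y = \left(0 + 103\right) \left(5 + \frac{3 \sqrt{5}}{10}\right) = 103 \left(5 + \frac{3 \sqrt{5}}{10}\right) = 515 + \frac{309 \sqrt{5}}{10}$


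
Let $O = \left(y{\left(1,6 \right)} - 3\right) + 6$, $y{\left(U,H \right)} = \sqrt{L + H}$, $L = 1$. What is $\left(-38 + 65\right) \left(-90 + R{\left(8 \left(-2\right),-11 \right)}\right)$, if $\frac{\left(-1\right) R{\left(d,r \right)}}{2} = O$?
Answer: $-2592 - 54 \sqrt{7} \approx -2734.9$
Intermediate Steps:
$y{\left(U,H \right)} = \sqrt{1 + H}$
$O = 3 + \sqrt{7}$ ($O = \left(\sqrt{1 + 6} - 3\right) + 6 = \left(\sqrt{7} - 3\right) + 6 = \left(-3 + \sqrt{7}\right) + 6 = 3 + \sqrt{7} \approx 5.6458$)
$R{\left(d,r \right)} = -6 - 2 \sqrt{7}$ ($R{\left(d,r \right)} = - 2 \left(3 + \sqrt{7}\right) = -6 - 2 \sqrt{7}$)
$\left(-38 + 65\right) \left(-90 + R{\left(8 \left(-2\right),-11 \right)}\right) = \left(-38 + 65\right) \left(-90 - \left(6 + 2 \sqrt{7}\right)\right) = 27 \left(-96 - 2 \sqrt{7}\right) = -2592 - 54 \sqrt{7}$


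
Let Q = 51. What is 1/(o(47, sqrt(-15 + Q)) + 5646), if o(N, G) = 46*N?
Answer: 1/7808 ≈ 0.00012807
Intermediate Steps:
1/(o(47, sqrt(-15 + Q)) + 5646) = 1/(46*47 + 5646) = 1/(2162 + 5646) = 1/7808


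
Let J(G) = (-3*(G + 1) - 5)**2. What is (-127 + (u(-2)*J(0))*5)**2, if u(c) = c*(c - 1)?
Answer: 3214849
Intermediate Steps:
J(G) = (-8 - 3*G)**2 (J(G) = (-3*(1 + G) - 5)**2 = ((-3 - 3*G) - 5)**2 = (-8 - 3*G)**2)
u(c) = c*(-1 + c)
(-127 + (u(-2)*J(0))*5)**2 = (-127 + ((-2*(-1 - 2))*(8 + 3*0)**2)*5)**2 = (-127 + ((-2*(-3))*(8 + 0)**2)*5)**2 = (-127 + (6*8**2)*5)**2 = (-127 + (6*64)*5)**2 = (-127 + 384*5)**2 = (-127 + 1920)**2 = 1793**2 = 3214849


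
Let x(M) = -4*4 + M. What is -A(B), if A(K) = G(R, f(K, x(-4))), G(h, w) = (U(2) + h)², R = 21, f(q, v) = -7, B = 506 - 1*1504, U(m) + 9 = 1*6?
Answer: -324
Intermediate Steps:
U(m) = -3 (U(m) = -9 + 1*6 = -9 + 6 = -3)
B = -998 (B = 506 - 1504 = -998)
x(M) = -16 + M
G(h, w) = (-3 + h)²
A(K) = 324 (A(K) = (-3 + 21)² = 18² = 324)
-A(B) = -1*324 = -324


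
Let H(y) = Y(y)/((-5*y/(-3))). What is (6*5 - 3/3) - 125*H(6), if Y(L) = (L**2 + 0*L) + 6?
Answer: -496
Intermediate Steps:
Y(L) = 6 + L**2 (Y(L) = (L**2 + 0) + 6 = L**2 + 6 = 6 + L**2)
H(y) = 3*(6 + y**2)/(5*y) (H(y) = (6 + y**2)/((-5*y/(-3))) = (6 + y**2)/((-5*y*(-1)/3)) = (6 + y**2)/((-(-5)*y/3)) = (6 + y**2)/((5*y/3)) = (6 + y**2)*(3/(5*y)) = 3*(6 + y**2)/(5*y))
(6*5 - 3/3) - 125*H(6) = (6*5 - 3/3) - 75*(6 + 6**2)/6 = (30 - 3*1/3) - 75*(6 + 36)/6 = (30 - 1) - 75*42/6 = 29 - 125*21/5 = 29 - 525 = -496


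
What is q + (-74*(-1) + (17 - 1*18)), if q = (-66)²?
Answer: 4429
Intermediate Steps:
q = 4356
q + (-74*(-1) + (17 - 1*18)) = 4356 + (-74*(-1) + (17 - 1*18)) = 4356 + (74 + (17 - 18)) = 4356 + (74 - 1) = 4356 + 73 = 4429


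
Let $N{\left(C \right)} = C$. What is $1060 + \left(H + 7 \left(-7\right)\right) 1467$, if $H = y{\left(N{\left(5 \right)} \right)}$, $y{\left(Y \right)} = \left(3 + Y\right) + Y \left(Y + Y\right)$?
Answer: $14263$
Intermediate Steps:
$y{\left(Y \right)} = 3 + Y + 2 Y^{2}$ ($y{\left(Y \right)} = \left(3 + Y\right) + Y 2 Y = \left(3 + Y\right) + 2 Y^{2} = 3 + Y + 2 Y^{2}$)
$H = 58$ ($H = 3 + 5 + 2 \cdot 5^{2} = 3 + 5 + 2 \cdot 25 = 3 + 5 + 50 = 58$)
$1060 + \left(H + 7 \left(-7\right)\right) 1467 = 1060 + \left(58 + 7 \left(-7\right)\right) 1467 = 1060 + \left(58 - 49\right) 1467 = 1060 + 9 \cdot 1467 = 1060 + 13203 = 14263$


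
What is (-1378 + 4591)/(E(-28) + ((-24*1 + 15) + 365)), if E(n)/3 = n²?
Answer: 3213/2708 ≈ 1.1865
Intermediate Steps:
E(n) = 3*n²
(-1378 + 4591)/(E(-28) + ((-24*1 + 15) + 365)) = (-1378 + 4591)/(3*(-28)² + ((-24*1 + 15) + 365)) = 3213/(3*784 + ((-24 + 15) + 365)) = 3213/(2352 + (-9 + 365)) = 3213/(2352 + 356) = 3213/2708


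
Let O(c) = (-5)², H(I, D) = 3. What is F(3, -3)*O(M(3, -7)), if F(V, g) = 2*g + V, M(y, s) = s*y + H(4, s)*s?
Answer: -75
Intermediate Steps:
M(y, s) = 3*s + s*y (M(y, s) = s*y + 3*s = 3*s + s*y)
F(V, g) = V + 2*g
O(c) = 25
F(3, -3)*O(M(3, -7)) = (3 + 2*(-3))*25 = (3 - 6)*25 = -3*25 = -75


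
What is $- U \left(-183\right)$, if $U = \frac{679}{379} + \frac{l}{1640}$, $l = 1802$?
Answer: $\frac{164381397}{310780} \approx 528.93$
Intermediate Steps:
$U = \frac{898259}{310780}$ ($U = \frac{679}{379} + \frac{1802}{1640} = 679 \cdot \frac{1}{379} + 1802 \cdot \frac{1}{1640} = \frac{679}{379} + \frac{901}{820} = \frac{898259}{310780} \approx 2.8903$)
$- U \left(-183\right) = \left(-1\right) \frac{898259}{310780} \left(-183\right) = \left(- \frac{898259}{310780}\right) \left(-183\right) = \frac{164381397}{310780}$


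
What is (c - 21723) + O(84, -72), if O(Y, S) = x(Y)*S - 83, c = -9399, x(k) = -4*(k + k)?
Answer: 17179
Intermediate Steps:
x(k) = -8*k
O(Y, S) = -83 - 8*S*Y (O(Y, S) = (-8*Y)*S - 83 = -8*S*Y - 83 = -83 - 8*S*Y)
(c - 21723) + O(84, -72) = (-9399 - 21723) + (-83 - 8*(-72)*84) = -31122 + (-83 + 48384) = -31122 + 48301 = 17179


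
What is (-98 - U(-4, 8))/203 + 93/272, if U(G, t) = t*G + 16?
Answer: -3425/55216 ≈ -0.062029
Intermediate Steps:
U(G, t) = 16 + G*t (U(G, t) = G*t + 16 = 16 + G*t)
(-98 - U(-4, 8))/203 + 93/272 = (-98 - (16 - 4*8))/203 + 93/272 = (-98 - (16 - 32))*(1/203) + 93*(1/272) = (-98 - 1*(-16))*(1/203) + 93/272 = (-98 + 16)*(1/203) + 93/272 = -82*1/203 + 93/272 = -82/203 + 93/272 = -3425/55216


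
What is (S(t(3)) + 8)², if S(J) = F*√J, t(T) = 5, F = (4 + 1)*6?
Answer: 4564 + 480*√5 ≈ 5637.3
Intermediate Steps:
F = 30 (F = 5*6 = 30)
S(J) = 30*√J
(S(t(3)) + 8)² = (30*√5 + 8)² = (8 + 30*√5)²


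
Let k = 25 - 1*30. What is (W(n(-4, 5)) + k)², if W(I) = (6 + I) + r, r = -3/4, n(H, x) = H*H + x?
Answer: 7225/16 ≈ 451.56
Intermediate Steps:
n(H, x) = x + H² (n(H, x) = H² + x = x + H²)
r = -¾ (r = -3*¼ = -¾ ≈ -0.75000)
W(I) = 21/4 + I (W(I) = (6 + I) - ¾ = 21/4 + I)
k = -5 (k = 25 - 30 = -5)
(W(n(-4, 5)) + k)² = ((21/4 + (5 + (-4)²)) - 5)² = ((21/4 + (5 + 16)) - 5)² = ((21/4 + 21) - 5)² = (105/4 - 5)² = (85/4)² = 7225/16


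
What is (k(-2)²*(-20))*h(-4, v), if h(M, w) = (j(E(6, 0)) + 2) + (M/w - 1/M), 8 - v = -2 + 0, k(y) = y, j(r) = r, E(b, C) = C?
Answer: -148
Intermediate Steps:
v = 10 (v = 8 - (-2 + 0) = 8 - 1*(-2) = 8 + 2 = 10)
h(M, w) = 2 - 1/M + M/w (h(M, w) = (0 + 2) + (M/w - 1/M) = 2 + (-1/M + M/w) = 2 - 1/M + M/w)
(k(-2)²*(-20))*h(-4, v) = ((-2)²*(-20))*(2 - 1/(-4) - 4/10) = (4*(-20))*(2 - 1*(-¼) - 4*⅒) = -80*(2 + ¼ - ⅖) = -80*37/20 = -148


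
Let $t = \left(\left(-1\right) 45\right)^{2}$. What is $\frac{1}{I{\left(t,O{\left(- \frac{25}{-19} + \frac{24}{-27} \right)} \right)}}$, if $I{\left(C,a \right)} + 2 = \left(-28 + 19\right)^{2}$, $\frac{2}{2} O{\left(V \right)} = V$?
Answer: $\frac{1}{79} \approx 0.012658$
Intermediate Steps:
$O{\left(V \right)} = V$
$t = 2025$ ($t = \left(-45\right)^{2} = 2025$)
$I{\left(C,a \right)} = 79$ ($I{\left(C,a \right)} = -2 + \left(-28 + 19\right)^{2} = -2 + \left(-9\right)^{2} = -2 + 81 = 79$)
$\frac{1}{I{\left(t,O{\left(- \frac{25}{-19} + \frac{24}{-27} \right)} \right)}} = \frac{1}{79}$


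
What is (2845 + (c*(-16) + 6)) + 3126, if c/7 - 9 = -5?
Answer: 5529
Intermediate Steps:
c = 28 (c = 63 + 7*(-5) = 63 - 35 = 28)
(2845 + (c*(-16) + 6)) + 3126 = (2845 + (28*(-16) + 6)) + 3126 = (2845 + (-448 + 6)) + 3126 = (2845 - 442) + 3126 = 2403 + 3126 = 5529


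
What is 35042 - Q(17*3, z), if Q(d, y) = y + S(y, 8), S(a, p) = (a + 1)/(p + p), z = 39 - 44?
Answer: 140189/4 ≈ 35047.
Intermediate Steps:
z = -5
S(a, p) = (1 + a)/(2*p) (S(a, p) = (1 + a)/((2*p)) = (1 + a)*(1/(2*p)) = (1 + a)/(2*p))
Q(d, y) = 1/16 + 17*y/16 (Q(d, y) = y + (½)*(1 + y)/8 = y + (½)*(⅛)*(1 + y) = y + (1/16 + y/16) = 1/16 + 17*y/16)
35042 - Q(17*3, z) = 35042 - (1/16 + (17/16)*(-5)) = 35042 - (1/16 - 85/16) = 35042 - 1*(-21/4) = 35042 + 21/4 = 140189/4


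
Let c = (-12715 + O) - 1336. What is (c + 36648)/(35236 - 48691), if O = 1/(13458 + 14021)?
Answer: -206980988/123243315 ≈ -1.6794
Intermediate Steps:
O = 1/27479 ≈ 3.6391e-5
c = -386107428/27479 (c = (-12715 + 1/27479) - 1336 = -349395484/27479 - 1336 = -386107428/27479 ≈ -14051.)
(c + 36648)/(35236 - 48691) = (-386107428/27479 + 36648)/(35236 - 48691) = (620942964/27479)/(-13455) = (620942964/27479)*(-1/13455) = -206980988/123243315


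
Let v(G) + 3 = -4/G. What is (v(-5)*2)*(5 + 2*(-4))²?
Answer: -198/5 ≈ -39.600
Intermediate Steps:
v(G) = -3 - 4/G
(v(-5)*2)*(5 + 2*(-4))² = ((-3 - 4/(-5))*2)*(5 + 2*(-4))² = ((-3 - 4*(-⅕))*2)*(5 - 8)² = ((-3 + ⅘)*2)*(-3)² = -11/5*2*9 = -22/5*9 = -198/5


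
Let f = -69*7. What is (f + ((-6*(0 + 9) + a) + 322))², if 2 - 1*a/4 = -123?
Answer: 81225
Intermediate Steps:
a = 500 (a = 8 - 4*(-123) = 8 + 492 = 500)
f = -483
(f + ((-6*(0 + 9) + a) + 322))² = (-483 + ((-6*(0 + 9) + 500) + 322))² = (-483 + ((-6*9 + 500) + 322))² = (-483 + ((-54 + 500) + 322))² = (-483 + (446 + 322))² = (-483 + 768)² = 285² = 81225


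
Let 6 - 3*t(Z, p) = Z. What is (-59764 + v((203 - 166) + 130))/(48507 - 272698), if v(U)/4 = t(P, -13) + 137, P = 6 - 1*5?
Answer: 16148/61143 ≈ 0.26410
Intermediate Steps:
P = 1 (P = 6 - 5 = 1)
t(Z, p) = 2 - Z/3
v(U) = 1664/3 (v(U) = 4*((2 - ⅓*1) + 137) = 4*((2 - ⅓) + 137) = 4*(5/3 + 137) = 4*(416/3) = 1664/3)
(-59764 + v((203 - 166) + 130))/(48507 - 272698) = (-59764 + 1664/3)/(48507 - 272698) = -177628/3/(-224191) = -177628/3*(-1/224191) = 16148/61143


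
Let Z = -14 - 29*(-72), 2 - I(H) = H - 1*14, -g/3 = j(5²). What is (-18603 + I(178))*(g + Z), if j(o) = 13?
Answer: -38186775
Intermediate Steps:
g = -39 (g = -3*13 = -39)
I(H) = 16 - H (I(H) = 2 - (H - 1*14) = 2 - (H - 14) = 2 - (-14 + H) = 2 + (14 - H) = 16 - H)
Z = 2074 (Z = -14 + 2088 = 2074)
(-18603 + I(178))*(g + Z) = (-18603 + (16 - 1*178))*(-39 + 2074) = (-18603 + (16 - 178))*2035 = (-18603 - 162)*2035 = -18765*2035 = -38186775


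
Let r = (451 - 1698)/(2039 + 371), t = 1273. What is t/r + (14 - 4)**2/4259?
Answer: -13066189170/5310973 ≈ -2460.2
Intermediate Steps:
r = -1247/2410 ≈ -0.51743
t/r + (14 - 4)**2/4259 = 1273/(-1247/2410) + (14 - 4)**2/4259 = 1273*(-2410/1247) + 10**2*(1/4259) = -3067930/1247 + 100*(1/4259) = -3067930/1247 + 100/4259 = -13066189170/5310973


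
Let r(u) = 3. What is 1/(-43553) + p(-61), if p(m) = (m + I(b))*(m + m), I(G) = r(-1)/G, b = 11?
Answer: 3549395277/479083 ≈ 7408.7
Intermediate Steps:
I(G) = 3/G
p(m) = 2*m*(3/11 + m) (p(m) = (m + 3/11)*(m + m) = (m + 3*(1/11))*(2*m) = (m + 3/11)*(2*m) = (3/11 + m)*(2*m) = 2*m*(3/11 + m))
1/(-43553) + p(-61) = 1/(-43553) + (2/11)*(-61)*(3 + 11*(-61)) = -1/43553 + (2/11)*(-61)*(3 - 671) = -1/43553 + (2/11)*(-61)*(-668) = -1/43553 + 81496/11 = 3549395277/479083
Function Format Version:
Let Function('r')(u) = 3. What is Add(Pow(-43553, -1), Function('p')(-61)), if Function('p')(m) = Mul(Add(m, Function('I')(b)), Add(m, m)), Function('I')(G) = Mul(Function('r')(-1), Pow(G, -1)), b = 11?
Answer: Rational(3549395277, 479083) ≈ 7408.7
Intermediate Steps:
Function('I')(G) = Mul(3, Pow(G, -1))
Function('p')(m) = Mul(2, m, Add(Rational(3, 11), m)) (Function('p')(m) = Mul(Add(m, Mul(3, Pow(11, -1))), Add(m, m)) = Mul(Add(m, Mul(3, Rational(1, 11))), Mul(2, m)) = Mul(Add(m, Rational(3, 11)), Mul(2, m)) = Mul(Add(Rational(3, 11), m), Mul(2, m)) = Mul(2, m, Add(Rational(3, 11), m)))
Add(Pow(-43553, -1), Function('p')(-61)) = Add(Pow(-43553, -1), Mul(Rational(2, 11), -61, Add(3, Mul(11, -61)))) = Add(Rational(-1, 43553), Mul(Rational(2, 11), -61, Add(3, -671))) = Add(Rational(-1, 43553), Mul(Rational(2, 11), -61, -668)) = Add(Rational(-1, 43553), Rational(81496, 11)) = Rational(3549395277, 479083)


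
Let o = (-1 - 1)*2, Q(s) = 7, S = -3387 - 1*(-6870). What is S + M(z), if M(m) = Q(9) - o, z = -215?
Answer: 3494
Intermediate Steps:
S = 3483 (S = -3387 + 6870 = 3483)
o = -4 (o = -2*2 = -4)
M(m) = 11 (M(m) = 7 - 1*(-4) = 7 + 4 = 11)
S + M(z) = 3483 + 11 = 3494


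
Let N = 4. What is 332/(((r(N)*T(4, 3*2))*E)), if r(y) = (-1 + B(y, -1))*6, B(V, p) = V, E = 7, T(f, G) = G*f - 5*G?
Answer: -83/189 ≈ -0.43915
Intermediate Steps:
T(f, G) = -5*G + G*f
r(y) = -6 + 6*y (r(y) = (-1 + y)*6 = -6 + 6*y)
332/(((r(N)*T(4, 3*2))*E)) = 332/((((-6 + 6*4)*((3*2)*(-5 + 4)))*7)) = 332/((((-6 + 24)*(6*(-1)))*7)) = 332/(((18*(-6))*7)) = 332/((-108*7)) = 332/(-756) = 332*(-1/756) = -83/189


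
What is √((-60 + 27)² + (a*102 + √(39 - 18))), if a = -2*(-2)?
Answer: √(1497 + √21) ≈ 38.750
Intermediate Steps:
a = 4
√((-60 + 27)² + (a*102 + √(39 - 18))) = √((-60 + 27)² + (4*102 + √(39 - 18))) = √((-33)² + (408 + √21)) = √(1089 + (408 + √21)) = √(1497 + √21)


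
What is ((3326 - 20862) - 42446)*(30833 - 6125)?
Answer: -1482035256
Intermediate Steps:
((3326 - 20862) - 42446)*(30833 - 6125) = (-17536 - 42446)*24708 = -59982*24708 = -1482035256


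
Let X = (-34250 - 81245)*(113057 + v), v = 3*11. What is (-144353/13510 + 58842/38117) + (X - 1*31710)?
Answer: -6726087350268992081/514960670 ≈ -1.3061e+10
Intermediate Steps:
v = 33
X = -13061329550 (X = (-34250 - 81245)*(113057 + 33) = -115495*113090 = -13061329550)
(-144353/13510 + 58842/38117) + (X - 1*31710) = (-144353/13510 + 58842/38117) + (-13061329550 - 1*31710) = (-144353*1/13510 + 58842*(1/38117)) + (-13061329550 - 31710) = (-144353/13510 + 58842/38117) - 13061361260 = -4707347881/514960670 - 13061361260 = -6726087350268992081/514960670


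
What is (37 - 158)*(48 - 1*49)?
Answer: 121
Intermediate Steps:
(37 - 158)*(48 - 1*49) = -121*(48 - 49) = -121*(-1) = 121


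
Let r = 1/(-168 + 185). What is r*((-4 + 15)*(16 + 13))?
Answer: 319/17 ≈ 18.765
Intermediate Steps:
r = 1/17 ≈ 0.058824
r*((-4 + 15)*(16 + 13)) = ((-4 + 15)*(16 + 13))/17 = (11*29)/17 = (1/17)*319 = 319/17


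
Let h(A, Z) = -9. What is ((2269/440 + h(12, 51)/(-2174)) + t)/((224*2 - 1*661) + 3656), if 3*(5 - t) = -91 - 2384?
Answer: 399440783/1646718040 ≈ 0.24257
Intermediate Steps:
t = 830 (t = 5 - (-91 - 2384)/3 = 5 - ⅓*(-2475) = 5 + 825 = 830)
((2269/440 + h(12, 51)/(-2174)) + t)/((224*2 - 1*661) + 3656) = ((2269/440 - 9/(-2174)) + 830)/((224*2 - 1*661) + 3656) = ((2269*(1/440) - 9*(-1/2174)) + 830)/((448 - 661) + 3656) = ((2269/440 + 9/2174) + 830)/(-213 + 3656) = (2468383/478280 + 830)/3443 = (399440783/478280)*(1/3443) = 399440783/1646718040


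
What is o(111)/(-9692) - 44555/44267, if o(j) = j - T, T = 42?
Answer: -434881483/429035764 ≈ -1.0136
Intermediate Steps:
o(j) = -42 + j (o(j) = j - 1*42 = j - 42 = -42 + j)
o(111)/(-9692) - 44555/44267 = (-42 + 111)/(-9692) - 44555/44267 = 69*(-1/9692) - 44555*1/44267 = -69/9692 - 44555/44267 = -434881483/429035764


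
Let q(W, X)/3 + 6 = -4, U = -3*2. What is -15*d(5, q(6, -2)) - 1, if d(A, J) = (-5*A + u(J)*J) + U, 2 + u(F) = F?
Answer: -13936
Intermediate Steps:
u(F) = -2 + F
U = -6
q(W, X) = -30 (q(W, X) = -18 + 3*(-4) = -18 - 12 = -30)
d(A, J) = -6 - 5*A + J*(-2 + J) (d(A, J) = (-5*A + (-2 + J)*J) - 6 = (-5*A + J*(-2 + J)) - 6 = -6 - 5*A + J*(-2 + J))
-15*d(5, q(6, -2)) - 1 = -15*(-6 - 5*5 - 30*(-2 - 30)) - 1 = -15*(-6 - 25 - 30*(-32)) - 1 = -15*(-6 - 25 + 960) - 1 = -15*929 - 1 = -13935 - 1 = -13936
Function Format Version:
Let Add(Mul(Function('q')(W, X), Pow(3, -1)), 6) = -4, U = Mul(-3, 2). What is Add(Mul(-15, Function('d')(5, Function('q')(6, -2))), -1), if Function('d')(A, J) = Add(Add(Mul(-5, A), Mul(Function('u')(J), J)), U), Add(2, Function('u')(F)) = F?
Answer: -13936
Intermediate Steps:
Function('u')(F) = Add(-2, F)
U = -6
Function('q')(W, X) = -30 (Function('q')(W, X) = Add(-18, Mul(3, -4)) = Add(-18, -12) = -30)
Function('d')(A, J) = Add(-6, Mul(-5, A), Mul(J, Add(-2, J))) (Function('d')(A, J) = Add(Add(Mul(-5, A), Mul(Add(-2, J), J)), -6) = Add(Add(Mul(-5, A), Mul(J, Add(-2, J))), -6) = Add(-6, Mul(-5, A), Mul(J, Add(-2, J))))
Add(Mul(-15, Function('d')(5, Function('q')(6, -2))), -1) = Add(Mul(-15, Add(-6, Mul(-5, 5), Mul(-30, Add(-2, -30)))), -1) = Add(Mul(-15, Add(-6, -25, Mul(-30, -32))), -1) = Add(Mul(-15, Add(-6, -25, 960)), -1) = Add(Mul(-15, 929), -1) = Add(-13935, -1) = -13936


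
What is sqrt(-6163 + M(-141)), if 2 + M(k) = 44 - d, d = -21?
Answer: 10*I*sqrt(61) ≈ 78.103*I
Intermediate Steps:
M(k) = 63 (M(k) = -2 + (44 - 1*(-21)) = -2 + (44 + 21) = -2 + 65 = 63)
sqrt(-6163 + M(-141)) = sqrt(-6163 + 63) = sqrt(-6100) = 10*I*sqrt(61)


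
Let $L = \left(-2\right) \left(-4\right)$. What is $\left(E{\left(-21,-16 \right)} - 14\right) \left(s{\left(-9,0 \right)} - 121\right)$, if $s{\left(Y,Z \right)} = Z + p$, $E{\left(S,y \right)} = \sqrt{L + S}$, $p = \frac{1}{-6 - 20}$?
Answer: $\frac{22029}{13} - \frac{3147 i \sqrt{13}}{26} \approx 1694.5 - 436.41 i$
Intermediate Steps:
$p = - \frac{1}{26}$ ($p = \frac{1}{-26} = - \frac{1}{26} \approx -0.038462$)
$L = 8$
$E{\left(S,y \right)} = \sqrt{8 + S}$
$s{\left(Y,Z \right)} = - \frac{1}{26} + Z$ ($s{\left(Y,Z \right)} = Z - \frac{1}{26} = - \frac{1}{26} + Z$)
$\left(E{\left(-21,-16 \right)} - 14\right) \left(s{\left(-9,0 \right)} - 121\right) = \left(\sqrt{8 - 21} - 14\right) \left(\left(- \frac{1}{26} + 0\right) - 121\right) = \left(\sqrt{-13} - 14\right) \left(- \frac{1}{26} - 121\right) = \left(i \sqrt{13} - 14\right) \left(- \frac{3147}{26}\right) = \left(-14 + i \sqrt{13}\right) \left(- \frac{3147}{26}\right) = \frac{22029}{13} - \frac{3147 i \sqrt{13}}{26}$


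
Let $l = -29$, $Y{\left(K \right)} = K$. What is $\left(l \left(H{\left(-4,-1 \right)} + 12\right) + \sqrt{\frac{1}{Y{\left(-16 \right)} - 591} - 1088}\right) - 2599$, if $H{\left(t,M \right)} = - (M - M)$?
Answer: $-2947 + \frac{i \sqrt{400873119}}{607} \approx -2947.0 + 32.985 i$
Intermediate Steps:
$H{\left(t,M \right)} = 0$ ($H{\left(t,M \right)} = \left(-1\right) 0 = 0$)
$\left(l \left(H{\left(-4,-1 \right)} + 12\right) + \sqrt{\frac{1}{Y{\left(-16 \right)} - 591} - 1088}\right) - 2599 = \left(- 29 \left(0 + 12\right) + \sqrt{\frac{1}{-16 - 591} - 1088}\right) - 2599 = \left(\left(-29\right) 12 + \sqrt{\frac{1}{-607} - 1088}\right) - 2599 = \left(-348 + \sqrt{- \frac{1}{607} - 1088}\right) - 2599 = \left(-348 + \sqrt{- \frac{660417}{607}}\right) - 2599 = \left(-348 + \frac{i \sqrt{400873119}}{607}\right) - 2599 = -2947 + \frac{i \sqrt{400873119}}{607}$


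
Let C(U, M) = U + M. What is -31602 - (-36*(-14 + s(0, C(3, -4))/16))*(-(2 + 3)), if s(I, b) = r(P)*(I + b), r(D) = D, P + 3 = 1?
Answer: -58209/2 ≈ -29105.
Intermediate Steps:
P = -2 (P = -3 + 1 = -2)
C(U, M) = M + U
s(I, b) = -2*I - 2*b (s(I, b) = -2*(I + b) = -2*I - 2*b)
-31602 - (-36*(-14 + s(0, C(3, -4))/16))*(-(2 + 3)) = -31602 - (-36*(-14 + (-2*0 - 2*(-4 + 3))/16))*(-(2 + 3)) = -31602 - (-36*(-14 + (0 - 2*(-1))*(1/16)))*(-1*5) = -31602 - (-36*(-14 + (0 + 2)*(1/16)))*(-5) = -31602 - (-36*(-14 + 2*(1/16)))*(-5) = -31602 - (-36*(-14 + 1/8))*(-5) = -31602 - (-36*(-111/8))*(-5) = -31602 - 999*(-5)/2 = -31602 - 1*(-4995/2) = -31602 + 4995/2 = -58209/2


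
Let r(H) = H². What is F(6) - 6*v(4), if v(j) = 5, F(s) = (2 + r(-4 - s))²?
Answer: 10374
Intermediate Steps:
F(s) = (2 + (-4 - s)²)²
F(6) - 6*v(4) = (2 + (4 + 6)²)² - 6*5 = (2 + 10²)² - 30 = (2 + 100)² - 30 = 102² - 30 = 10404 - 30 = 10374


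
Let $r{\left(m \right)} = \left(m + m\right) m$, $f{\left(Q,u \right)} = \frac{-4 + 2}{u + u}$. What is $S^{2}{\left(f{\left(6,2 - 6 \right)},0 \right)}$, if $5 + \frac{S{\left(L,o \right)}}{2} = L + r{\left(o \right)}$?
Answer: $\frac{361}{4} \approx 90.25$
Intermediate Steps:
$f{\left(Q,u \right)} = - \frac{1}{u}$ ($f{\left(Q,u \right)} = - \frac{2}{2 u} = - 2 \frac{1}{2 u} = - \frac{1}{u}$)
$r{\left(m \right)} = 2 m^{2}$ ($r{\left(m \right)} = 2 m m = 2 m^{2}$)
$S{\left(L,o \right)} = -10 + 2 L + 4 o^{2}$ ($S{\left(L,o \right)} = -10 + 2 \left(L + 2 o^{2}\right) = -10 + \left(2 L + 4 o^{2}\right) = -10 + 2 L + 4 o^{2}$)
$S^{2}{\left(f{\left(6,2 - 6 \right)},0 \right)} = \left(-10 + 2 \left(- \frac{1}{2 - 6}\right) + 4 \cdot 0^{2}\right)^{2} = \left(-10 + 2 \left(- \frac{1}{2 - 6}\right) + 4 \cdot 0\right)^{2} = \left(-10 + 2 \left(- \frac{1}{-4}\right) + 0\right)^{2} = \left(-10 + 2 \left(\left(-1\right) \left(- \frac{1}{4}\right)\right) + 0\right)^{2} = \left(-10 + 2 \cdot \frac{1}{4} + 0\right)^{2} = \left(-10 + \frac{1}{2} + 0\right)^{2} = \left(- \frac{19}{2}\right)^{2} = \frac{361}{4}$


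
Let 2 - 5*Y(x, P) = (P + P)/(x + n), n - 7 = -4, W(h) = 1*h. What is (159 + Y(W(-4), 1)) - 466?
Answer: -1531/5 ≈ -306.20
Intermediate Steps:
W(h) = h
n = 3 (n = 7 - 4 = 3)
Y(x, P) = ⅖ - 2*P/(5*(3 + x)) (Y(x, P) = ⅖ - (P + P)/(5*(x + 3)) = ⅖ - 2*P/(5*(3 + x)))
(159 + Y(W(-4), 1)) - 466 = (159 + 2*(3 - 4 - 1*1)/(5*(3 - 4))) - 466 = (159 + (⅖)*(3 - 4 - 1)/(-1)) - 466 = (159 + (⅖)*(-1)*(-2)) - 466 = (159 + ⅘) - 466 = 799/5 - 466 = -1531/5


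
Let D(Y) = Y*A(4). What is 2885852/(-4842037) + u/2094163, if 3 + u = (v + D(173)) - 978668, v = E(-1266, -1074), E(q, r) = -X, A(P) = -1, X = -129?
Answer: -10782418724331/10140014730031 ≈ -1.0634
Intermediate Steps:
E(q, r) = 129 (E(q, r) = -1*(-129) = 129)
D(Y) = -Y (D(Y) = Y*(-1) = -Y)
v = 129
u = -978715 (u = -3 + ((129 - 1*173) - 978668) = -3 + ((129 - 173) - 978668) = -3 + (-44 - 978668) = -3 - 978712 = -978715)
2885852/(-4842037) + u/2094163 = 2885852/(-4842037) - 978715/2094163 = 2885852*(-1/4842037) - 978715*1/2094163 = -2885852/4842037 - 978715/2094163 = -10782418724331/10140014730031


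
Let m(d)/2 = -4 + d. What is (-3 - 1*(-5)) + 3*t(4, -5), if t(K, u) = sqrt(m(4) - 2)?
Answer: 2 + 3*I*sqrt(2) ≈ 2.0 + 4.2426*I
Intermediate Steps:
m(d) = -8 + 2*d (m(d) = 2*(-4 + d) = -8 + 2*d)
t(K, u) = I*sqrt(2) (t(K, u) = sqrt((-8 + 2*4) - 2) = sqrt((-8 + 8) - 2) = sqrt(0 - 2) = sqrt(-2) = I*sqrt(2))
(-3 - 1*(-5)) + 3*t(4, -5) = (-3 - 1*(-5)) + 3*(I*sqrt(2)) = (-3 + 5) + 3*I*sqrt(2) = 2 + 3*I*sqrt(2)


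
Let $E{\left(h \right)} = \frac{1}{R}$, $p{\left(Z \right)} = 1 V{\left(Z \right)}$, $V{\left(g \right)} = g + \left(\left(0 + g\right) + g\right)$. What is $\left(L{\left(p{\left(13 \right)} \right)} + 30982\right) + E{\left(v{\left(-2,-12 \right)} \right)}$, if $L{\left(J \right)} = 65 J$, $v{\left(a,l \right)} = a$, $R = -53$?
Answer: $\frac{1776400}{53} \approx 33517.0$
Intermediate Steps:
$V{\left(g \right)} = 3 g$ ($V{\left(g \right)} = g + \left(g + g\right) = g + 2 g = 3 g$)
$p{\left(Z \right)} = 3 Z$ ($p{\left(Z \right)} = 1 \cdot 3 Z = 3 Z$)
$E{\left(h \right)} = - \frac{1}{53}$ ($E{\left(h \right)} = \frac{1}{-53} = - \frac{1}{53}$)
$\left(L{\left(p{\left(13 \right)} \right)} + 30982\right) + E{\left(v{\left(-2,-12 \right)} \right)} = \left(65 \cdot 3 \cdot 13 + 30982\right) - \frac{1}{53} = \left(65 \cdot 39 + 30982\right) - \frac{1}{53} = \left(2535 + 30982\right) - \frac{1}{53} = 33517 - \frac{1}{53} = \frac{1776400}{53}$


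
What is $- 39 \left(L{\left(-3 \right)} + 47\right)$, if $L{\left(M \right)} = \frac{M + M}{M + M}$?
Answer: $-1872$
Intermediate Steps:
$L{\left(M \right)} = 1$ ($L{\left(M \right)} = \frac{2 M}{2 M} = 2 M \frac{1}{2 M} = 1$)
$- 39 \left(L{\left(-3 \right)} + 47\right) = - 39 \left(1 + 47\right) = \left(-39\right) 48 = -1872$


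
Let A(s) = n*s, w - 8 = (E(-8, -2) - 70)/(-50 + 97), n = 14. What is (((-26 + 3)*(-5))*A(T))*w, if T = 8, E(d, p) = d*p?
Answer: 4147360/47 ≈ 88242.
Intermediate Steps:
w = 322/47 (w = 8 + (-8*(-2) - 70)/(-50 + 97) = 8 + (16 - 70)/47 = 8 - 54*1/47 = 8 - 54/47 = 322/47 ≈ 6.8511)
A(s) = 14*s
(((-26 + 3)*(-5))*A(T))*w = (((-26 + 3)*(-5))*(14*8))*(322/47) = (-23*(-5)*112)*(322/47) = (115*112)*(322/47) = 12880*(322/47) = 4147360/47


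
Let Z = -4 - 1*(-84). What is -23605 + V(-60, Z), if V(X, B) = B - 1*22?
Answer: -23547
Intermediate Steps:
Z = 80 (Z = -4 + 84 = 80)
V(X, B) = -22 + B (V(X, B) = B - 22 = -22 + B)
-23605 + V(-60, Z) = -23605 + (-22 + 80) = -23605 + 58 = -23547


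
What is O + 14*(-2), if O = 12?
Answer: -16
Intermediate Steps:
O + 14*(-2) = 12 + 14*(-2) = 12 - 28 = -16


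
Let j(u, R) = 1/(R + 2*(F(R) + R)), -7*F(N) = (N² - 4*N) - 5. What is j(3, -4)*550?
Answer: -1925/69 ≈ -27.899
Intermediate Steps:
F(N) = 5/7 - N²/7 + 4*N/7 (F(N) = -((N² - 4*N) - 5)/7 = -(-5 + N² - 4*N)/7 = 5/7 - N²/7 + 4*N/7)
j(u, R) = 1/(10/7 - 2*R²/7 + 29*R/7) (j(u, R) = 1/(R + 2*((5/7 - R²/7 + 4*R/7) + R)) = 1/(R + 2*(5/7 - R²/7 + 11*R/7)) = 1/(R + (10/7 - 2*R²/7 + 22*R/7)) = 1/(10/7 - 2*R²/7 + 29*R/7))
j(3, -4)*550 = (7/(10 - 2*(-4)² + 29*(-4)))*550 = (7/(10 - 2*16 - 116))*550 = (7/(10 - 32 - 116))*550 = (7/(-138))*550 = (7*(-1/138))*550 = -7/138*550 = -1925/69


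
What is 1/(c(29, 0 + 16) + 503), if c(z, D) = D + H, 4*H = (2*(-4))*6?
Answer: 1/507 ≈ 0.0019724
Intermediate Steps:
H = -12 (H = ((2*(-4))*6)/4 = (-8*6)/4 = (¼)*(-48) = -12)
c(z, D) = -12 + D (c(z, D) = D - 12 = -12 + D)
1/(c(29, 0 + 16) + 503) = 1/((-12 + (0 + 16)) + 503) = 1/((-12 + 16) + 503) = 1/(4 + 503) = 1/507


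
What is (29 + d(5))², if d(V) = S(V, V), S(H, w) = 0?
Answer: 841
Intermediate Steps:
d(V) = 0
(29 + d(5))² = (29 + 0)² = 29² = 841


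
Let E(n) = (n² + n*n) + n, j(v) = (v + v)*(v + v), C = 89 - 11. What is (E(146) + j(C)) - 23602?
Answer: 43512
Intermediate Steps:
C = 78
j(v) = 4*v² (j(v) = (2*v)*(2*v) = 4*v²)
E(n) = n + 2*n² (E(n) = (n² + n²) + n = 2*n² + n = n + 2*n²)
(E(146) + j(C)) - 23602 = (146*(1 + 2*146) + 4*78²) - 23602 = (146*(1 + 292) + 4*6084) - 23602 = (146*293 + 24336) - 23602 = (42778 + 24336) - 23602 = 67114 - 23602 = 43512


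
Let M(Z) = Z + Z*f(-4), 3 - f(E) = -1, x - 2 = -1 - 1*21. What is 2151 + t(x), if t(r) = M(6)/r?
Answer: 4299/2 ≈ 2149.5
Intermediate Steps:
x = -20 (x = 2 + (-1 - 1*21) = 2 + (-1 - 21) = 2 - 22 = -20)
f(E) = 4 (f(E) = 3 - 1*(-1) = 3 + 1 = 4)
M(Z) = 5*Z (M(Z) = Z + Z*4 = Z + 4*Z = 5*Z)
t(r) = 30/r (t(r) = (5*6)/r = 30/r)
2151 + t(x) = 2151 + 30/(-20) = 2151 + 30*(-1/20) = 2151 - 3/2 = 4299/2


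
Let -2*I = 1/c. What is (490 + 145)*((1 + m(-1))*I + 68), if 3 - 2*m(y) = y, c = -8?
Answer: 692785/16 ≈ 43299.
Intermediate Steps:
m(y) = 3/2 - y/2
I = 1/16 (I = -½/(-8) = -½*(-⅛) = 1/16 ≈ 0.062500)
(490 + 145)*((1 + m(-1))*I + 68) = (490 + 145)*((1 + (3/2 - ½*(-1)))*(1/16) + 68) = 635*((1 + (3/2 + ½))*(1/16) + 68) = 635*((1 + 2)*(1/16) + 68) = 635*(3*(1/16) + 68) = 635*(3/16 + 68) = 635*(1091/16) = 692785/16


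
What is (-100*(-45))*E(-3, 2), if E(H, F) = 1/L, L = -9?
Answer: -500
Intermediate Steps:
E(H, F) = -⅑ (E(H, F) = 1/(-9) = -⅑)
(-100*(-45))*E(-3, 2) = -100*(-45)*(-⅑) = 4500*(-⅑) = -500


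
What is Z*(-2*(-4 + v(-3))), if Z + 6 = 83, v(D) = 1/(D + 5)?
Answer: 539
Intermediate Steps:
v(D) = 1/(5 + D)
Z = 77 (Z = -6 + 83 = 77)
Z*(-2*(-4 + v(-3))) = 77*(-2*(-4 + 1/(5 - 3))) = 77*(-2*(-4 + 1/2)) = 77*(-2*(-4 + ½)) = 77*(-2*(-7/2)) = 77*7 = 539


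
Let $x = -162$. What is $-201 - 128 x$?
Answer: $20535$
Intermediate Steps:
$-201 - 128 x = -201 - -20736 = -201 + 20736 = 20535$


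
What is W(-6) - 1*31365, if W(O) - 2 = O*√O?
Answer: -31363 - 6*I*√6 ≈ -31363.0 - 14.697*I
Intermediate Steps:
W(O) = 2 + O^(3/2) (W(O) = 2 + O*√O = 2 + O^(3/2))
W(-6) - 1*31365 = (2 + (-6)^(3/2)) - 1*31365 = (2 - 6*I*√6) - 31365 = -31363 - 6*I*√6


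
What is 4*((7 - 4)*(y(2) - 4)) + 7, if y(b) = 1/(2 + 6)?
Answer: -79/2 ≈ -39.500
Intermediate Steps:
y(b) = ⅛ (y(b) = 1/8 = ⅛)
4*((7 - 4)*(y(2) - 4)) + 7 = 4*((7 - 4)*(⅛ - 4)) + 7 = 4*(3*(-31/8)) + 7 = 4*(-93/8) + 7 = -93/2 + 7 = -79/2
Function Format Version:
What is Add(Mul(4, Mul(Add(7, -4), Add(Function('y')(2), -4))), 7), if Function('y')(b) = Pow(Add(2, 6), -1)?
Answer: Rational(-79, 2) ≈ -39.500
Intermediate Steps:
Function('y')(b) = Rational(1, 8) (Function('y')(b) = Pow(8, -1) = Rational(1, 8))
Add(Mul(4, Mul(Add(7, -4), Add(Function('y')(2), -4))), 7) = Add(Mul(4, Mul(Add(7, -4), Add(Rational(1, 8), -4))), 7) = Add(Mul(4, Mul(3, Rational(-31, 8))), 7) = Add(Mul(4, Rational(-93, 8)), 7) = Add(Rational(-93, 2), 7) = Rational(-79, 2)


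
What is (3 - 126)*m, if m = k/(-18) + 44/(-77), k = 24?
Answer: 1640/7 ≈ 234.29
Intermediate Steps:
m = -40/21 (m = 24/(-18) + 44/(-77) = 24*(-1/18) + 44*(-1/77) = -4/3 - 4/7 = -40/21 ≈ -1.9048)
(3 - 126)*m = (3 - 126)*(-40/21) = -123*(-40/21) = 1640/7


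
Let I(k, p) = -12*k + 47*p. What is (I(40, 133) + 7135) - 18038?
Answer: -5132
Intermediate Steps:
(I(40, 133) + 7135) - 18038 = ((-12*40 + 47*133) + 7135) - 18038 = ((-480 + 6251) + 7135) - 18038 = (5771 + 7135) - 18038 = 12906 - 18038 = -5132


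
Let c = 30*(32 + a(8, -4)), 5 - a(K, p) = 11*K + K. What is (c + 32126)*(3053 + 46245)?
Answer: 1496490088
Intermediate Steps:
a(K, p) = 5 - 12*K (a(K, p) = 5 - (11*K + K) = 5 - 12*K)
c = -1770 (c = 30*(32 + (5 - 12*8)) = 30*(32 + (5 - 96)) = 30*(32 - 91) = 30*(-59) = -1770)
(c + 32126)*(3053 + 46245) = (-1770 + 32126)*(3053 + 46245) = 30356*49298 = 1496490088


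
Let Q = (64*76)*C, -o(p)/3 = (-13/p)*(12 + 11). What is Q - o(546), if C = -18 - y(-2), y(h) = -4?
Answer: -953367/14 ≈ -68098.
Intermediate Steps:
o(p) = 897/p (o(p) = -3*(-13/p)*(12 + 11) = -3*(-13/p)*23 = -(-897)/p = 897/p)
C = -14 (C = -18 - 1*(-4) = -18 + 4 = -14)
Q = -68096 (Q = (64*76)*(-14) = 4864*(-14) = -68096)
Q - o(546) = -68096 - 897/546 = -68096 - 1*23/14 = -68096 - 23/14 = -953367/14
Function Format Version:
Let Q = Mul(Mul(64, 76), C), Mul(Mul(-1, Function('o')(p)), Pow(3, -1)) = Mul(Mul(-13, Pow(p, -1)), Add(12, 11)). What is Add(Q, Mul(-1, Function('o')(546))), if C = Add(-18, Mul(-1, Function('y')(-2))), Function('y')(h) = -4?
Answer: Rational(-953367, 14) ≈ -68098.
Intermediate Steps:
Function('o')(p) = Mul(897, Pow(p, -1)) (Function('o')(p) = Mul(-3, Mul(Mul(-13, Pow(p, -1)), Add(12, 11))) = Mul(-3, Mul(Mul(-13, Pow(p, -1)), 23)) = Mul(-3, Mul(-299, Pow(p, -1))) = Mul(897, Pow(p, -1)))
C = -14 (C = Add(-18, Mul(-1, -4)) = Add(-18, 4) = -14)
Q = -68096 (Q = Mul(Mul(64, 76), -14) = Mul(4864, -14) = -68096)
Add(Q, Mul(-1, Function('o')(546))) = Add(-68096, Mul(-1, Mul(897, Pow(546, -1)))) = Add(-68096, Mul(-1, Mul(897, Rational(1, 546)))) = Add(-68096, Mul(-1, Rational(23, 14))) = Add(-68096, Rational(-23, 14)) = Rational(-953367, 14)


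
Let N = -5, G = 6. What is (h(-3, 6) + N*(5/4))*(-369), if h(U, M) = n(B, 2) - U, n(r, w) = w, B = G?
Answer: 1845/4 ≈ 461.25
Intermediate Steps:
B = 6
h(U, M) = 2 - U
(h(-3, 6) + N*(5/4))*(-369) = ((2 - 1*(-3)) - 25/4)*(-369) = ((2 + 3) - 25/4)*(-369) = (5 - 5*5/4)*(-369) = (5 - 25/4)*(-369) = -5/4*(-369) = 1845/4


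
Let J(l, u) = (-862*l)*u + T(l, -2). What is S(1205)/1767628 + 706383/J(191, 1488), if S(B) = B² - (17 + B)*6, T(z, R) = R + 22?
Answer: 44085347544593/54130796087666 ≈ 0.81442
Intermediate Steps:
T(z, R) = 22 + R
S(B) = -102 + B² - 6*B (S(B) = B² - (102 + 6*B) = B² + (-102 - 6*B) = -102 + B² - 6*B)
J(l, u) = 20 - 862*l*u (J(l, u) = (-862*l)*u + (22 - 2) = -862*l*u + 20 = 20 - 862*l*u)
S(1205)/1767628 + 706383/J(191, 1488) = (-102 + 1205² - 6*1205)/1767628 + 706383/(20 - 862*191*1488) = (-102 + 1452025 - 7230)*(1/1767628) + 706383/(20 - 244987296) = 1444693*(1/1767628) + 706383/(-244987276) = 1444693/1767628 + 706383*(-1/244987276) = 1444693/1767628 - 706383/244987276 = 44085347544593/54130796087666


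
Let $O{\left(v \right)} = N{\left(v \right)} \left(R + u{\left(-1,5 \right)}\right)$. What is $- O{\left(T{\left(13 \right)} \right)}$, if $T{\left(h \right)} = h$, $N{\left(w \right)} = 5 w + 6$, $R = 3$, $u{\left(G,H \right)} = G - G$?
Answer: $-213$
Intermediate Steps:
$u{\left(G,H \right)} = 0$
$N{\left(w \right)} = 6 + 5 w$
$O{\left(v \right)} = 18 + 15 v$ ($O{\left(v \right)} = \left(6 + 5 v\right) \left(3 + 0\right) = \left(6 + 5 v\right) 3 = 18 + 15 v$)
$- O{\left(T{\left(13 \right)} \right)} = - (18 + 15 \cdot 13) = - (18 + 195) = \left(-1\right) 213 = -213$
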